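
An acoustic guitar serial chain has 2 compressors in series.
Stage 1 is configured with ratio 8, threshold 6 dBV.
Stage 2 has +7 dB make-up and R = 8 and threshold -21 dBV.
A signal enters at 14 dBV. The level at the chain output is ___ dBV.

-10.5 dBV

Stage 1: overshoot 8 dB → 8/8 = 1 dB → 7 dBV.
Stage 2: overshoot 28 dB → 28/8 = 3.5 dB → -17.5 dBV; +7 dB make-up → -10.5 dBV.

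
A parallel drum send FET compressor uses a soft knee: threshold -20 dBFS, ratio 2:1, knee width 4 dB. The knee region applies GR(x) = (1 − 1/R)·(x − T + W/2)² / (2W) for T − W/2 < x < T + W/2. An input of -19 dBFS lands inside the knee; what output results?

-19.5625 dBFS

x − T + W/2 = -19 − (-20) + 2 = 3.
GR = (1 − 1/2) × 3² / 8 = 0.5 × 9 / 8 = 0.5625 dB.
Output = -19 − 0.5625 = -19.5625 dBFS.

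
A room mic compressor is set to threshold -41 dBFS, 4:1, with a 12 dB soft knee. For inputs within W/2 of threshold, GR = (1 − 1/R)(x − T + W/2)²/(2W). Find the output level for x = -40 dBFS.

x − T + W/2 = -40 − (-41) + 6 = 7.
GR = (1 − 1/4) × 7² / 24 = 0.75 × 49 / 24 = 1.53125 dB.
Output = -40 − 1.53125 = -41.53125 dBFS.

-41.53125 dBFS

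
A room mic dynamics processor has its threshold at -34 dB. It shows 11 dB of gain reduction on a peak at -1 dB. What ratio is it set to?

1.5:1

Input overshoot = -1 − (-34) = 33 dB.
Output overshoot = 33 − 11 = 22 dB.
Ratio = input overshoot / output overshoot = 33 / 22 = 1.5.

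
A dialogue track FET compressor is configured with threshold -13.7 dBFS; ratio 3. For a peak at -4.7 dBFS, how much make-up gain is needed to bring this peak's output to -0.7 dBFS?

Overshoot 9 dB → 9/3 = 3 dB after compression, so the compressed level is -13.7 + 3 = -10.7 dBFS.
Make-up = target − compressed = -0.7 − (-10.7) = 10 dB.

10 dB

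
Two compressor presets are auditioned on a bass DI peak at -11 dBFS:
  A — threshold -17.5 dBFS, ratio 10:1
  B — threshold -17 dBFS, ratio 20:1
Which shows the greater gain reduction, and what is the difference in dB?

A: 6.5 dB over, compressed to 0.65 dB over, so 5.85 dB of GR.
B: 6 dB over, compressed to 0.3 dB over, so 5.7 dB of GR.
Difference: 0.15 dB in favour of A.

A, by 0.15 dB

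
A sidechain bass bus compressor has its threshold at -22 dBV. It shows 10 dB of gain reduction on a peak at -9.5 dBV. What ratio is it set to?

5:1

Input overshoot = -9.5 − (-22) = 12.5 dB.
Output overshoot = 12.5 − 10 = 2.5 dB.
Ratio = input overshoot / output overshoot = 12.5 / 2.5 = 5.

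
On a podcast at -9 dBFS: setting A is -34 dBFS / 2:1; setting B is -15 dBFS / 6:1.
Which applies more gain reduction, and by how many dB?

A: 25 dB over, compressed to 12.5 dB over, so 12.5 dB of GR.
B: 6 dB over, compressed to 1 dB over, so 5 dB of GR.
A applies 7.5 dB more gain reduction.

A, by 7.5 dB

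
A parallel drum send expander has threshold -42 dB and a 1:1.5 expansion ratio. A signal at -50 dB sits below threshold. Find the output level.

Undershoot = (-42) − (-50) = 8 dB.
At 1:1.5, that expands to 12 dB under threshold.
Output = -42 − 12 = -54 dB.

-54 dB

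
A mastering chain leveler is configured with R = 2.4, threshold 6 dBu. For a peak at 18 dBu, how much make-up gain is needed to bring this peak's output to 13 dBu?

Without make-up, output = threshold + overshoot/2.4 = 6 + 5 = 11 dBu.
Gap to target: 2 dB.

2 dB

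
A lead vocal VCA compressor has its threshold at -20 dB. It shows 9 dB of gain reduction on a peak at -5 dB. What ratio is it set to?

2.5:1

Input overshoot = -5 − (-20) = 15 dB.
Output overshoot = 15 − 9 = 6 dB.
Ratio = input overshoot / output overshoot = 15 / 6 = 2.5.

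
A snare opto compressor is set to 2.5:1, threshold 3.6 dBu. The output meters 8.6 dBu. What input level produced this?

16.1 dBu

The compressed level sits 8.6 − 3.6 = 5 dB over threshold.
Before 2.5:1 compression the overshoot was 5 × 2.5 = 12.5 dB, so input = 3.6 + 12.5 = 16.1 dBu.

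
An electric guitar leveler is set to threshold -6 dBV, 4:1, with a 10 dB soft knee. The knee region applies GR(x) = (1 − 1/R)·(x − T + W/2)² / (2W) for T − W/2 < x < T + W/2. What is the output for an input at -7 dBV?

x − T + W/2 = -7 − (-6) + 5 = 4.
GR = (1 − 1/4) × 4² / 20 = 0.75 × 16 / 20 = 0.6 dB.
Output = -7 − 0.6 = -7.6 dBV.

-7.6 dBV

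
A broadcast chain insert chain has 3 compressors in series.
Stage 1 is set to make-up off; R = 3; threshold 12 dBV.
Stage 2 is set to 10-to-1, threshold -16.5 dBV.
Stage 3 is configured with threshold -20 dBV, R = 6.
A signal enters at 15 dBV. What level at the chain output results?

-18.925 dBV

Stage 1: 15 dBV is 3 dB over 12 dBV; at 3:1 that becomes 1 dB over, giving 13 dBV.
Stage 2: overshoot 29.5 dB → 29.5/10 = 2.95 dB → -13.55 dBV.
Stage 3: -13.55 dBV is 6.45 dB over -20 dBV; at 6:1 that becomes 1.075 dB over, giving -18.925 dBV.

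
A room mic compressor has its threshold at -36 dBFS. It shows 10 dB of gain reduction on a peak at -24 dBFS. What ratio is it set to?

6:1

Input overshoot = -24 − (-36) = 12 dB.
Output overshoot = 12 − 10 = 2 dB.
Ratio = input overshoot / output overshoot = 12 / 2 = 6.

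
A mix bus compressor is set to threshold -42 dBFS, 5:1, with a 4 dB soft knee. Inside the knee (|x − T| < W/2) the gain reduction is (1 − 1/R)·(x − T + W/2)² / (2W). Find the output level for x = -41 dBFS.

-41.9 dBFS

x − T + W/2 = -41 − (-42) + 2 = 3.
GR = (1 − 1/5) × 3² / 8 = 0.8 × 9 / 8 = 0.9 dB.
Output = -41 − 0.9 = -41.9 dBFS.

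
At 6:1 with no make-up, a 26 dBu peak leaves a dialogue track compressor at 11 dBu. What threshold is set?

8 dBu

Let T be the threshold. Output overshoot = (input overshoot)/R, so 11 − T = (26 − T)/6.
6·(11 − T) = 26 − T → 5·T = 66 − 26 = 40.
T = 40/5 = 8 dBu.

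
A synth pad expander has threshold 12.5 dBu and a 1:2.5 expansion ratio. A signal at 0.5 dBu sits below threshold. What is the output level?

Undershoot = 12.5 − 0.5 = 12 dB.
At 1:2.5, that expands to 30 dB under threshold.
Output = 12.5 − 30 = -17.5 dBu.

-17.5 dBu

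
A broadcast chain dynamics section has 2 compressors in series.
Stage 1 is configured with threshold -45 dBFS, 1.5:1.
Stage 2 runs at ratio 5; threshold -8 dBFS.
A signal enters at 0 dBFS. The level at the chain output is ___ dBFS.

Stage 1: 45 dB above -45 dBFS, reduced 1.5:1 to 30 dB above → -15 dBFS.
Stage 2: -15 dBFS ≤ -8 dBFS, so stage 2 doesn't engage; output -15 dBFS.

-15 dBFS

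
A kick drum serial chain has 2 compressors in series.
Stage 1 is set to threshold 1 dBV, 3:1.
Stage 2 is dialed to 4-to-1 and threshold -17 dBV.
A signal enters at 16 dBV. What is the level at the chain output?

Stage 1: 15 dB above 1 dBV, reduced 3:1 to 5 dB above → 6 dBV.
Stage 2: 6 dBV is 23 dB over -17 dBV; at 4:1 that becomes 5.75 dB over, giving -11.25 dBV.

-11.25 dBV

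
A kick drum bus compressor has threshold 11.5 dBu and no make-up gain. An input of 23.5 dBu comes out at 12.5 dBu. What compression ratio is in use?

12:1

Input overshoot = 23.5 − 11.5 = 12 dB; output overshoot = 12.5 − 11.5 = 1 dB.
Ratio = 12 / 1 = 12.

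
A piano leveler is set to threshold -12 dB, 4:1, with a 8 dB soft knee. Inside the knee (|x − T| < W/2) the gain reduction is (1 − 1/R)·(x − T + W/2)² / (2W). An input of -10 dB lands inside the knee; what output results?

x − T + W/2 = -10 − (-12) + 4 = 6.
GR = (1 − 1/4) × 6² / 16 = 0.75 × 36 / 16 = 1.6875 dB.
Output = -10 − 1.6875 = -11.6875 dB.

-11.6875 dB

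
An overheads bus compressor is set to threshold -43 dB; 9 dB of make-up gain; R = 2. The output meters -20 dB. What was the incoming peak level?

-15 dB

Remove make-up: -20 − 9 = -29 dB.
Post-compression overshoot = -29 − (-43) = 14 dB.
Before 2:1 compression the overshoot was 14 × 2 = 28 dB, so input = -43 + 28 = -15 dB.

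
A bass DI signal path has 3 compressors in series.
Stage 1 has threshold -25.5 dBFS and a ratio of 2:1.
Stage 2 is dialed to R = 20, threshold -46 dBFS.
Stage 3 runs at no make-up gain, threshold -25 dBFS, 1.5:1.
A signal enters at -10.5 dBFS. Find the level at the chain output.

-44.6 dBFS

Stage 1: overshoot 15 dB → 15/2 = 7.5 dB → -18 dBFS.
Stage 2: overshoot 28 dB → 28/20 = 1.4 dB → -44.6 dBFS.
Stage 3: -44.6 dBFS is at or below the -25 dBFS threshold — no compression; output -44.6 dBFS.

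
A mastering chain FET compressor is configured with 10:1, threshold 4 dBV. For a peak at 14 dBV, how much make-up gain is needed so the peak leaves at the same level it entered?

The peak compresses to 4 + 10/10 = 5 dBV.
To reach 14 dBV requires 14 − 5 = 9 dB of make-up.

9 dB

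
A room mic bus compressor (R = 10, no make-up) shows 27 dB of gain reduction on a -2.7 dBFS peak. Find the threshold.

Input is 30 dB above T (since output overshoot × R = input overshoot: (-29.7 − T)·10 = -2.7 − T gives T = -32.7 dBFS).
Check: -32.7 + (-2.7 − (-32.7))/10 = -32.7 + 3 = -29.7 dBFS. ✓

-32.7 dBFS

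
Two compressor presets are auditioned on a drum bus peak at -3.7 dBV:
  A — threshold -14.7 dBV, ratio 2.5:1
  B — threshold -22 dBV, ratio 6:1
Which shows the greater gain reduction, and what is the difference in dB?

A: GR = 11 − 11/2.5 = 6.6 dB.
B: GR = 18.3 − 18.3/6 = 15.25 dB.
Difference: 8.65 dB in favour of B.

B, by 8.65 dB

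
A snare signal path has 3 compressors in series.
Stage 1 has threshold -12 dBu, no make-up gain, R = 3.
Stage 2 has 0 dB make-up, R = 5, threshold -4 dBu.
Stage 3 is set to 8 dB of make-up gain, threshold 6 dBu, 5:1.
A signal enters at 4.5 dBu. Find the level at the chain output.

1.5 dBu

Stage 1: overshoot 16.5 dB → 16.5/3 = 5.5 dB → -6.5 dBu.
Stage 2: -6.5 dBu ≤ -4 dBu, so stage 2 doesn't engage; output -6.5 dBu.
Stage 3: -6.5 dBu ≤ 6 dBu, so stage 3 doesn't engage; make-up brings it to 1.5 dBu.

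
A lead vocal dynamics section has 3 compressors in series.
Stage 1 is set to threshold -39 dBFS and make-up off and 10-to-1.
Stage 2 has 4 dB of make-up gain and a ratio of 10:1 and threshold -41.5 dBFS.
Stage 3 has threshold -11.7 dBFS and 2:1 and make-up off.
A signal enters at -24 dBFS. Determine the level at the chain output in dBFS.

Stage 1: -24 dBFS is 15 dB over -39 dBFS; at 10:1 that becomes 1.5 dB over, giving -37.5 dBFS.
Stage 2: overshoot 4 dB → 4/10 = 0.4 dB → -41.1 dBFS; +4 dB make-up → -37.1 dBFS.
Stage 3: -37.1 dBFS is at or below the -11.7 dBFS threshold — no compression; output -37.1 dBFS.

-37.1 dBFS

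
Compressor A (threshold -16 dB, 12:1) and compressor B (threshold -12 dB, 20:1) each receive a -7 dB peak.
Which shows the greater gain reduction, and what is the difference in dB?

A, by 3.5 dB

A: overshoot 9 dB → output overshoot 0.75 dB → GR 8.25 dB.
B: overshoot 5 dB → output overshoot 0.25 dB → GR 4.75 dB.
A reduces 3.5 dB more.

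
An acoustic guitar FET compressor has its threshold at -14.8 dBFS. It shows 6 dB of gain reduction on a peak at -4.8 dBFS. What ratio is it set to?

2.5:1

Input overshoot = -4.8 − (-14.8) = 10 dB.
Output overshoot = 10 − 6 = 4 dB.
Ratio = input overshoot / output overshoot = 10 / 4 = 2.5.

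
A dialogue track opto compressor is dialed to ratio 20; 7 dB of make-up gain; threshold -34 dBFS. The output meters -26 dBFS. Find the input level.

-14 dBFS

Before make-up, the level was -26 − 7 = -33 dBFS.
The compressed level sits -33 − (-34) = 1 dB over threshold.
Input overshoot = R × output overshoot = 20 dB → input = -34 + 20 = -14 dBFS.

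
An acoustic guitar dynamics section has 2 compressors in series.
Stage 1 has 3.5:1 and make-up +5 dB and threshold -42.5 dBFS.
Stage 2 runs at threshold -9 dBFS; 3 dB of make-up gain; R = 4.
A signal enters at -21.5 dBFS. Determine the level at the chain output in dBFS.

-28.5 dBFS

Stage 1: -21.5 dBFS is 21 dB over -42.5 dBFS; at 3.5:1 that becomes 6 dB over, giving -36.5 dBFS; +5 dB make-up → -31.5 dBFS.
Stage 2: -31.5 dBFS ≤ -9 dBFS, so stage 2 doesn't engage; make-up brings it to -28.5 dBFS.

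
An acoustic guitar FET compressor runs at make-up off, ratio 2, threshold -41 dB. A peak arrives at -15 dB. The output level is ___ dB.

-28 dB

-15 dB sits 26 dB over threshold.
At 2:1 the overshoot is divided by 2, leaving 13 dB above threshold.
That puts the output at -28 dB.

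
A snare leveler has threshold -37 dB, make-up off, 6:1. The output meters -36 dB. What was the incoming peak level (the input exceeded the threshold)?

-31 dB

Post-compression overshoot = -36 − (-37) = 1 dB.
Input overshoot = R × output overshoot = 6 dB → input = -37 + 6 = -31 dB.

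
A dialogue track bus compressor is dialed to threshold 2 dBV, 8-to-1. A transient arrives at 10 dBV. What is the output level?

3 dBV

Overshoot: 10 − 2 = 8 dB.
The 8 dB excess becomes 1 dB after 8:1 reduction.
So the level is 2 + 1 = 3 dBV.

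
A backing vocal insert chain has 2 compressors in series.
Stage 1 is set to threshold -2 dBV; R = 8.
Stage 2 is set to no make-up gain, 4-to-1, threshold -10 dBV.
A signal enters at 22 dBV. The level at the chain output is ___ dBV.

Stage 1: 22 dBV is 24 dB over -2 dBV; at 8:1 that becomes 3 dB over, giving 1 dBV.
Stage 2: 1 dBV is 11 dB over -10 dBV; at 4:1 that becomes 2.75 dB over, giving -7.25 dBV.

-7.25 dBV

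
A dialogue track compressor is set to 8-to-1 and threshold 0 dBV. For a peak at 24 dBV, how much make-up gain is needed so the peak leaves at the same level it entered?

21 dB

The peak compresses to 0 + 24/8 = 3 dBV.
To reach 24 dBV requires 24 − 3 = 21 dB of make-up.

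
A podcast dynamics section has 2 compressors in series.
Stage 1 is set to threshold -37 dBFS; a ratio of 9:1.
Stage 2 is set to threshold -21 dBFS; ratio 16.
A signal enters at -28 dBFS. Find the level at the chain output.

Stage 1: overshoot 9 dB → 9/9 = 1 dB → -36 dBFS.
Stage 2: -36 dBFS ≤ -21 dBFS, so stage 2 doesn't engage; output -36 dBFS.

-36 dBFS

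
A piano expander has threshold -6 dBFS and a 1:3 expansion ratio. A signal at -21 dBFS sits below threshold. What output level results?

-51 dBFS

The input is 15 dB below the -6 dBFS threshold.
A 1:3 expander multiplies undershoot by 3: 15 × 3 = 45 dB below threshold.
Output = -6 − 45 = -51 dBFS.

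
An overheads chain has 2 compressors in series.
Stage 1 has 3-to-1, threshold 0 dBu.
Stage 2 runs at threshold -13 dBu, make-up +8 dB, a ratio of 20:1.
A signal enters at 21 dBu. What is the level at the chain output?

-4 dBu

Stage 1: 21 dB above 0 dBu, reduced 3:1 to 7 dB above → 7 dBu.
Stage 2: 7 dBu is 20 dB over -13 dBu; at 20:1 that becomes 1 dB over, giving -12 dBu; +8 dB make-up → -4 dBu.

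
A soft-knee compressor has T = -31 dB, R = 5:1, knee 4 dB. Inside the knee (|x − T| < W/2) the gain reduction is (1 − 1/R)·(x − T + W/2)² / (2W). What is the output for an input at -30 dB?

x − T + W/2 = -30 − (-31) + 2 = 3.
GR = (1 − 1/5) × 3² / 8 = 0.8 × 9 / 8 = 0.9 dB.
Output = -30 − 0.9 = -30.9 dB.

-30.9 dB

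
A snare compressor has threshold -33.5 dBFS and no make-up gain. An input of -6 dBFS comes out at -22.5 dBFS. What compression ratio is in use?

Input overshoot = -6 − (-33.5) = 27.5 dB; output overshoot = -22.5 − (-33.5) = 11 dB.
Ratio = 27.5 / 11 = 2.5.

2.5:1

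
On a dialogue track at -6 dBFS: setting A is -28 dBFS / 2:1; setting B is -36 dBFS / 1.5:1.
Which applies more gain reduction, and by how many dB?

A: GR = 22 − 22/2 = 11 dB.
B: GR = 30 − 30/1.5 = 10 dB.
A reduces 1 dB more.

A, by 1 dB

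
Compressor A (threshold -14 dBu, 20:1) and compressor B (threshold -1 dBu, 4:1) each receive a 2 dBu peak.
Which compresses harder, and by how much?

A, by 12.95 dB

A: GR = 16 − 16/20 = 15.2 dB.
B: GR = 3 − 3/4 = 2.25 dB.
Difference: 12.95 dB in favour of A.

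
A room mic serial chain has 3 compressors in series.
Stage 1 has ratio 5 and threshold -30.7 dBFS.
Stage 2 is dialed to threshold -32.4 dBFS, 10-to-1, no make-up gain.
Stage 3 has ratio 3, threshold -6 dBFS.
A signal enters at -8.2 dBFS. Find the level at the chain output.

Stage 1: overshoot 22.5 dB → 22.5/5 = 4.5 dB → -26.2 dBFS.
Stage 2: overshoot 6.2 dB → 6.2/10 = 0.62 dB → -31.78 dBFS.
Stage 3: -31.78 dBFS is at or below the -6 dBFS threshold — no compression; output -31.78 dBFS.

-31.78 dBFS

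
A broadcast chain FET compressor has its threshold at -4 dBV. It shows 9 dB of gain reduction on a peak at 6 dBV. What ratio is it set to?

10:1

Input overshoot = 6 − (-4) = 10 dB.
Output overshoot = 10 − 9 = 1 dB.
Ratio = input overshoot / output overshoot = 10 / 1 = 10.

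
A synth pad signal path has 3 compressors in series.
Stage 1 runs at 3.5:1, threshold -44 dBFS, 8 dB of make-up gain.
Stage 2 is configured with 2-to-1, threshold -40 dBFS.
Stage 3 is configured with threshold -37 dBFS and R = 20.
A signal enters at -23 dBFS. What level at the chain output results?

-36.9 dBFS

Stage 1: overshoot 21 dB → 21/3.5 = 6 dB → -38 dBFS; +8 dB make-up → -30 dBFS.
Stage 2: 10 dB above -40 dBFS, reduced 2:1 to 5 dB above → -35 dBFS.
Stage 3: 2 dB above -37 dBFS, reduced 20:1 to 0.1 dB above → -36.9 dBFS.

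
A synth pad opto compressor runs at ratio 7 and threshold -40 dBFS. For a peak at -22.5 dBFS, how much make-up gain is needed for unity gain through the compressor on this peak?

15 dB

The peak compresses to -40 + 17.5/7 = -37.5 dBFS.
To reach -22.5 dBFS requires -22.5 − (-37.5) = 15 dB of make-up.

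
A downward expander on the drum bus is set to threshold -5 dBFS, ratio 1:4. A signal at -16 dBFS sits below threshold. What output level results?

Below threshold, a 1:4 expander applies gain = (4−1)×(T − x) of attenuation.
(4−1) × 11 = 33 dB, so output = -16 − 33 = -49 dBFS.

-49 dBFS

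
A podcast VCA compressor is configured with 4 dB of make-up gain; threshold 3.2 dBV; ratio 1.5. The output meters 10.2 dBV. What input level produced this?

7.7 dBV

Stripping the +4 dB make-up gives 6.2 dBV at the gain stage.
That's 3 dB above the 3.2 dBV threshold.
Input overshoot = R × output overshoot = 4.5 dB → input = 3.2 + 4.5 = 7.7 dBV.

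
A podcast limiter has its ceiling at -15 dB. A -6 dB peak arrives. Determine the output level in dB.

At ∞:1, everything above -15 dB is held at the ceiling.

-15 dB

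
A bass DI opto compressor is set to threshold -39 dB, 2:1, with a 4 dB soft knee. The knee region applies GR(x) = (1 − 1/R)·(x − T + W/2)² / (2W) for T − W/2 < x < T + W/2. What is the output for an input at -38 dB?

-38.5625 dB

x − T + W/2 = -38 − (-39) + 2 = 3.
GR = (1 − 1/2) × 3² / 8 = 0.5 × 9 / 8 = 0.5625 dB.
Output = -38 − 0.5625 = -38.5625 dB.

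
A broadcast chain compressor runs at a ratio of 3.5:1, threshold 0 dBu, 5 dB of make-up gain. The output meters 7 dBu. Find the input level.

7 dBu

Stripping the +5 dB make-up gives 2 dBu at the gain stage.
That's 2 dB above the 0 dBu threshold.
Undo the ratio: input overshoot = 2 × 3.5 = 7 dB, giving input = 7 dBu.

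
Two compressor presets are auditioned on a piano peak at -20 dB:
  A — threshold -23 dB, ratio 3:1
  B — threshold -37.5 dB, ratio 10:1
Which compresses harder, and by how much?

A: overshoot 3 dB → output overshoot 1 dB → GR 2 dB.
B: overshoot 17.5 dB → output overshoot 1.75 dB → GR 15.75 dB.
B reduces 13.75 dB more.

B, by 13.75 dB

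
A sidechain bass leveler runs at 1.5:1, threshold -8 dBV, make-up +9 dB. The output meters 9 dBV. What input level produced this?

Remove make-up: 9 − 9 = 0 dBV.
The compressed level sits 0 − (-8) = 8 dB over threshold.
Before 1.5:1 compression the overshoot was 8 × 1.5 = 12 dB, so input = -8 + 12 = 4 dBV.

4 dBV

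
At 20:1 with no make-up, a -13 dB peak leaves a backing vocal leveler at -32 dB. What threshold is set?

Gain reduction = -13 − (-32) = 19 dB; output overshoot = GR / (R − 1) = 19 / 19 = 1 dB.
Threshold = output − output overshoot = -32 − 1 = -33 dB.

-33 dB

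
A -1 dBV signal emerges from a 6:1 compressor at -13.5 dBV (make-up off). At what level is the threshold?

-16 dBV

Let T be the threshold. Output overshoot = (input overshoot)/R, so -13.5 − T = (-1 − T)/6.
6·(-13.5 − T) = -1 − T → 5·T = -81 − (-1) = -80.
T = -80/5 = -16 dBV.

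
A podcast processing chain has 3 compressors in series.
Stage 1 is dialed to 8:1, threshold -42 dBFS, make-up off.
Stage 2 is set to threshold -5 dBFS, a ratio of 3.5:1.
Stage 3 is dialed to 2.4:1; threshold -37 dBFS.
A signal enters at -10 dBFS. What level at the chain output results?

-38 dBFS

Stage 1: -10 dBFS is 32 dB over -42 dBFS; at 8:1 that becomes 4 dB over, giving -38 dBFS.
Stage 2: below threshold (-38 ≤ -5); passes unchanged; output -38 dBFS.
Stage 3: -38 dBFS ≤ -37 dBFS, so stage 3 doesn't engage; output -38 dBFS.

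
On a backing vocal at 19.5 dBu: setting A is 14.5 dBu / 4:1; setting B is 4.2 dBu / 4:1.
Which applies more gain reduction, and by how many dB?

A: GR = 5 − 5/4 = 3.75 dB.
B: GR = 15.3 − 15.3/4 = 11.475 dB.
B reduces 7.725 dB more.

B, by 7.725 dB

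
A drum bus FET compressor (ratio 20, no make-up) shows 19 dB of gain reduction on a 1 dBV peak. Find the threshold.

Gain reduction = 1 − (-18) = 19 dB; output overshoot = GR / (R − 1) = 19 / 19 = 1 dB.
Threshold = output − output overshoot = -18 − 1 = -19 dBV.

-19 dBV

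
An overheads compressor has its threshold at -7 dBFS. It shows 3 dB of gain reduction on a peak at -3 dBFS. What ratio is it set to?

Input overshoot = -3 − (-7) = 4 dB.
Output overshoot = 4 − 3 = 1 dB.
Ratio = input overshoot / output overshoot = 4 / 1 = 4.

4:1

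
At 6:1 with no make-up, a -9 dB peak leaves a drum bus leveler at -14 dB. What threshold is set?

Let T be the threshold. Output overshoot = (input overshoot)/R, so -14 − T = (-9 − T)/6.
6·(-14 − T) = -9 − T → 5·T = -84 − (-9) = -75.
T = -75/5 = -15 dB.

-15 dB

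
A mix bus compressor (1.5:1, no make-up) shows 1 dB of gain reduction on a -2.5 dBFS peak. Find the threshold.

-5.5 dBFS

Gain reduction = -2.5 − (-3.5) = 1 dB; output overshoot = GR / (R − 1) = 1 / 0.5 = 2 dB.
Threshold = output − output overshoot = -3.5 − 2 = -5.5 dBFS.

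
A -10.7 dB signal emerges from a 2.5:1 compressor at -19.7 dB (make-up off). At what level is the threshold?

-25.7 dB

Input is 15 dB above T (since output overshoot × R = input overshoot: (-19.7 − T)·2.5 = -10.7 − T gives T = -25.7 dB).
Check: -25.7 + (-10.7 − (-25.7))/2.5 = -25.7 + 6 = -19.7 dB. ✓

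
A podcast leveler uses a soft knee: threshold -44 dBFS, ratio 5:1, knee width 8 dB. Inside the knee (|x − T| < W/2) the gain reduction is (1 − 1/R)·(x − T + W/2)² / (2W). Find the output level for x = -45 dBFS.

x − T + W/2 = -45 − (-44) + 4 = 3.
GR = (1 − 1/5) × 3² / 16 = 0.8 × 9 / 16 = 0.45 dB.
Output = -45 − 0.45 = -45.45 dBFS.

-45.45 dBFS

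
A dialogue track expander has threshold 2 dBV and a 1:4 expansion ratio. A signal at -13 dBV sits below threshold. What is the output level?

Below threshold, a 1:4 expander applies gain = (4−1)×(T − x) of attenuation.
(4−1) × 15 = 45 dB, so output = -13 − 45 = -58 dBV.

-58 dBV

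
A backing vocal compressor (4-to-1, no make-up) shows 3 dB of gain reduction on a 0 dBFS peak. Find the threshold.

-4 dBFS

Input is 4 dB above T (since output overshoot × R = input overshoot: (-3 − T)·4 = 0 − T gives T = -4 dBFS).
Check: -4 + (0 − (-4))/4 = -4 + 1 = -3 dBFS. ✓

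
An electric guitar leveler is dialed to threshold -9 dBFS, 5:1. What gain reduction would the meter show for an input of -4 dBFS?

4 dB

-4 dBFS exceeds the threshold by 5 dB.
At 5:1, output sits 5/5 = 1 dB above threshold.
GR = overshoot in − overshoot out = 5 − 1 = 4 dB.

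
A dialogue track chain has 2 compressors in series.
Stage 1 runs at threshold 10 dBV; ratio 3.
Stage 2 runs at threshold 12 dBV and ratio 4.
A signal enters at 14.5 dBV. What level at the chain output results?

Stage 1: overshoot 4.5 dB → 4.5/3 = 1.5 dB → 11.5 dBV.
Stage 2: 11.5 dBV is at or below the 12 dBV threshold — no compression; output 11.5 dBV.

11.5 dBV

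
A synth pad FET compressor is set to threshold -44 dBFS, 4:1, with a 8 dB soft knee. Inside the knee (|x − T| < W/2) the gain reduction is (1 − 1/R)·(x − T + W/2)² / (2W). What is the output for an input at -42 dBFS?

-43.6875 dBFS

x − T + W/2 = -42 − (-44) + 4 = 6.
GR = (1 − 1/4) × 6² / 16 = 0.75 × 36 / 16 = 1.6875 dB.
Output = -42 − 1.6875 = -43.6875 dBFS.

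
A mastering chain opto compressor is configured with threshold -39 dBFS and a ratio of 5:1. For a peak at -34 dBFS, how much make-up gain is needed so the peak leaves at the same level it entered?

The peak compresses to -39 + 5/5 = -38 dBFS.
To reach -34 dBFS requires -34 − (-38) = 4 dB of make-up.

4 dB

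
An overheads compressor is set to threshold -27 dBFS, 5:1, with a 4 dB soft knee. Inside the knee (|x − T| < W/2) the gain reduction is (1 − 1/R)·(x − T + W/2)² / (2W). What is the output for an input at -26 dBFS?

x − T + W/2 = -26 − (-27) + 2 = 3.
GR = (1 − 1/5) × 3² / 8 = 0.8 × 9 / 8 = 0.9 dB.
Output = -26 − 0.9 = -26.9 dBFS.

-26.9 dBFS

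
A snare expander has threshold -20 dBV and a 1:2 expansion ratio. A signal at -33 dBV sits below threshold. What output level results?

Undershoot = (-20) − (-33) = 13 dB.
At 1:2, that expands to 26 dB under threshold.
Output = -20 − 26 = -46 dBV.

-46 dBV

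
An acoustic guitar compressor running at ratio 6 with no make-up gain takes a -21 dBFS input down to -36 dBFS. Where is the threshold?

-39 dBFS

Gain reduction = -21 − (-36) = 15 dB; output overshoot = GR / (R − 1) = 15 / 5 = 3 dB.
Threshold = output − output overshoot = -36 − 3 = -39 dBFS.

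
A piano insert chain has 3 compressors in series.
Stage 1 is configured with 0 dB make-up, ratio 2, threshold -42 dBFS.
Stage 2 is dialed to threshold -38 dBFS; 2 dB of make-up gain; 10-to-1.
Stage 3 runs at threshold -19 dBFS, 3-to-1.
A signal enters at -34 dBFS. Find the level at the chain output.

Stage 1: overshoot 8 dB → 8/2 = 4 dB → -38 dBFS.
Stage 2: below threshold (-38 ≤ -38); passes unchanged; make-up brings it to -36 dBFS.
Stage 3: -36 dBFS ≤ -19 dBFS, so stage 3 doesn't engage; output -36 dBFS.

-36 dBFS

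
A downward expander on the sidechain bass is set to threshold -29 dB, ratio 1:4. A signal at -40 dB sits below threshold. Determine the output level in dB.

The input is 11 dB below the -29 dB threshold.
A 1:4 expander multiplies undershoot by 4: 11 × 4 = 44 dB below threshold.
Output = -29 − 44 = -73 dB.

-73 dB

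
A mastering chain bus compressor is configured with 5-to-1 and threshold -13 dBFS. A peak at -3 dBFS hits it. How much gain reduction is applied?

The signal is 10 dB above threshold.
At 5:1, output sits 10/5 = 2 dB above threshold.
Gain reduction = 10 − 2 = 8 dB.

8 dB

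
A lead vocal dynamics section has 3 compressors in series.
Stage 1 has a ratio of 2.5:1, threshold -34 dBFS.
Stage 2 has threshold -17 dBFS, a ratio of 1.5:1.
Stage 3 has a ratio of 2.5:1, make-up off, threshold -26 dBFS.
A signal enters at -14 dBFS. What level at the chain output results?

-26 dBFS

Stage 1: 20 dB above -34 dBFS, reduced 2.5:1 to 8 dB above → -26 dBFS.
Stage 2: -26 dBFS ≤ -17 dBFS, so stage 2 doesn't engage; output -26 dBFS.
Stage 3: below threshold (-26 ≤ -26); passes unchanged; output -26 dBFS.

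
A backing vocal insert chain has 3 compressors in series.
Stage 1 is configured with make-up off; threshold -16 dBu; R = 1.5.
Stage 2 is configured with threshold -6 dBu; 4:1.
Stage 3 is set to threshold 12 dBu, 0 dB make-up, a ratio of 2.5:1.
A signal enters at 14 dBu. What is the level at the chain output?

-3.5 dBu

Stage 1: overshoot 30 dB → 30/1.5 = 20 dB → 4 dBu.
Stage 2: 10 dB above -6 dBu, reduced 4:1 to 2.5 dB above → -3.5 dBu.
Stage 3: -3.5 dBu is at or below the 12 dBu threshold — no compression; output -3.5 dBu.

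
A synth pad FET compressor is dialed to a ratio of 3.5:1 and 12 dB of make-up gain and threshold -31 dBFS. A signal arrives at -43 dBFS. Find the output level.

-31 dBFS

-43 dBFS is 12 dB below the -31 dBFS threshold, so no gain reduction is applied.
Make-up gain adds 12 dB: -43 + 12 = -31 dBFS.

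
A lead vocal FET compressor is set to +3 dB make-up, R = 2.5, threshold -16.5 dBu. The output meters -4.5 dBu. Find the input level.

Before make-up, the level was -4.5 − 3 = -7.5 dBu.
The compressed level sits -7.5 − (-16.5) = 9 dB over threshold.
Before 2.5:1 compression the overshoot was 9 × 2.5 = 22.5 dB, so input = -16.5 + 22.5 = 6 dBu.

6 dBu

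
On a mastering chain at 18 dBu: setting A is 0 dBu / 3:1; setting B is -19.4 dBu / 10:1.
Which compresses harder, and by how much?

B, by 21.66 dB

A: GR = 18 − 18/3 = 12 dB.
B: GR = 37.4 − 37.4/10 = 33.66 dB.
Difference: 21.66 dB in favour of B.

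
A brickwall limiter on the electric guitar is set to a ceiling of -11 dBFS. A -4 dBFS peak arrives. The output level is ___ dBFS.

-11 dBFS

At ∞:1, everything above -11 dBFS is held at the ceiling.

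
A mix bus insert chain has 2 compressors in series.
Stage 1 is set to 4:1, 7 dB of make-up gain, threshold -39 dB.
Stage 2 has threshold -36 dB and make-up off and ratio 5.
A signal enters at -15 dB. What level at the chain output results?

-34 dB

Stage 1: -15 dB is 24 dB over -39 dB; at 4:1 that becomes 6 dB over, giving -33 dB; +7 dB make-up → -26 dB.
Stage 2: overshoot 10 dB → 10/5 = 2 dB → -34 dB.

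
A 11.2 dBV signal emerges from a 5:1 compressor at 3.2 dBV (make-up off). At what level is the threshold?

1.2 dBV

Let T be the threshold. Output overshoot = (input overshoot)/R, so 3.2 − T = (11.2 − T)/5.
5·(3.2 − T) = 11.2 − T → 4·T = 16 − 11.2 = 4.8.
T = 4.8/4 = 1.2 dBV.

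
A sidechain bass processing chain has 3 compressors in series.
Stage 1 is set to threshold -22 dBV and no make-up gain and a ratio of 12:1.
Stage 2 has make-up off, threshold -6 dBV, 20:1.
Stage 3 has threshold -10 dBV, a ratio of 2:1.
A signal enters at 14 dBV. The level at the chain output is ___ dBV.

-19 dBV

Stage 1: overshoot 36 dB → 36/12 = 3 dB → -19 dBV.
Stage 2: below threshold (-19 ≤ -6); passes unchanged; output -19 dBV.
Stage 3: -19 dBV ≤ -10 dBV, so stage 3 doesn't engage; output -19 dBV.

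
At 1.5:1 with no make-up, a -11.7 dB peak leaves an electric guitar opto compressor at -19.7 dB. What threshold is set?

-35.7 dB

Let T be the threshold. Output overshoot = (input overshoot)/R, so -19.7 − T = (-11.7 − T)/1.5.
1.5·(-19.7 − T) = -11.7 − T → 0.5·T = -29.55 − (-11.7) = -17.85.
T = -17.85/0.5 = -35.7 dB.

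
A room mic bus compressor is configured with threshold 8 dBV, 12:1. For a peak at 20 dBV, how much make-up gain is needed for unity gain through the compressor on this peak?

The peak compresses to 8 + 12/12 = 9 dBV.
To reach 20 dBV requires 20 − 9 = 11 dB of make-up.

11 dB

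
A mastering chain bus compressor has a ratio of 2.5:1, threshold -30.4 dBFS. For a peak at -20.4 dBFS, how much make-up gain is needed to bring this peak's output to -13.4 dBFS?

The peak compresses to -30.4 + 10/2.5 = -26.4 dBFS.
To reach -13.4 dBFS requires -13.4 − (-26.4) = 13 dB of make-up.

13 dB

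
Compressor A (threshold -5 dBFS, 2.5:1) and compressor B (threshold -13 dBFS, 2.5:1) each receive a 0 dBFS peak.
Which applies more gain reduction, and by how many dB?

A: GR = 5 − 5/2.5 = 3 dB.
B: GR = 13 − 13/2.5 = 7.8 dB.
B applies 4.8 dB more gain reduction.

B, by 4.8 dB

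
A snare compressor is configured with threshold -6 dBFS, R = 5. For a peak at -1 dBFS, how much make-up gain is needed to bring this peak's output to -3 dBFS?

2 dB

The peak compresses to -6 + 5/5 = -5 dBFS.
To reach -3 dBFS requires -3 − (-5) = 2 dB of make-up.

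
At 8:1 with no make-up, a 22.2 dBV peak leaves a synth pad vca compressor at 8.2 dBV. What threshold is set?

6.2 dBV

Input is 16 dB above T (since output overshoot × R = input overshoot: (8.2 − T)·8 = 22.2 − T gives T = 6.2 dBV).
Check: 6.2 + (22.2 − 6.2)/8 = 6.2 + 2 = 8.2 dBV. ✓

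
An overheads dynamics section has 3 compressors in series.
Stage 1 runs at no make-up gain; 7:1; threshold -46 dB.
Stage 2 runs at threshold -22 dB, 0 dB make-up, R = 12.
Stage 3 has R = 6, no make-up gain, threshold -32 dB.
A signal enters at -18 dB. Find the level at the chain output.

Stage 1: -18 dB is 28 dB over -46 dB; at 7:1 that becomes 4 dB over, giving -42 dB.
Stage 2: -42 dB ≤ -22 dB, so stage 2 doesn't engage; output -42 dB.
Stage 3: below threshold (-42 ≤ -32); passes unchanged; output -42 dB.

-42 dB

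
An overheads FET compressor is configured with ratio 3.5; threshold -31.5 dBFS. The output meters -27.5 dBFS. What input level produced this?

-17.5 dBFS

The compressed level sits -27.5 − (-31.5) = 4 dB over threshold.
Input overshoot = R × output overshoot = 14 dB → input = -31.5 + 14 = -17.5 dBFS.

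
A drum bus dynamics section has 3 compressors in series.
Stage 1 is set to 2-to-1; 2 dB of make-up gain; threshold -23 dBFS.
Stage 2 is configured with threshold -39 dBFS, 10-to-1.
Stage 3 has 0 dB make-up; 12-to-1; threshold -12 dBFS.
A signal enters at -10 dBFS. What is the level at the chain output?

-36.55 dBFS

Stage 1: -10 dBFS is 13 dB over -23 dBFS; at 2:1 that becomes 6.5 dB over, giving -16.5 dBFS; +2 dB make-up → -14.5 dBFS.
Stage 2: -14.5 dBFS is 24.5 dB over -39 dBFS; at 10:1 that becomes 2.45 dB over, giving -36.55 dBFS.
Stage 3: -36.55 dBFS is at or below the -12 dBFS threshold — no compression; output -36.55 dBFS.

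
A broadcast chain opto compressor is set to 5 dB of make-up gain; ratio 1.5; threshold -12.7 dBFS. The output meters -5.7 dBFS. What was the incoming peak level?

-9.7 dBFS

Before make-up, the level was -5.7 − 5 = -10.7 dBFS.
The compressed level sits -10.7 − (-12.7) = 2 dB over threshold.
Input overshoot = R × output overshoot = 3 dB → input = -12.7 + 3 = -9.7 dBFS.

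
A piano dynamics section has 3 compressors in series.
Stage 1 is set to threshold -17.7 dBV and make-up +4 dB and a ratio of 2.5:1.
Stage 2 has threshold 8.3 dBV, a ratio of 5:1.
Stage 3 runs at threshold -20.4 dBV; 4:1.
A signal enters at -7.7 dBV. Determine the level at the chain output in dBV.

Stage 1: -7.7 dBV is 10 dB over -17.7 dBV; at 2.5:1 that becomes 4 dB over, giving -13.7 dBV; +4 dB make-up → -9.7 dBV.
Stage 2: below threshold (-9.7 ≤ 8.3); passes unchanged; output -9.7 dBV.
Stage 3: overshoot 10.7 dB → 10.7/4 = 2.675 dB → -17.725 dBV.

-17.725 dBV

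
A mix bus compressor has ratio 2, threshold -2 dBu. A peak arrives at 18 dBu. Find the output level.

Overshoot: 18 − (-2) = 20 dB.
At 2:1 the overshoot is divided by 2, leaving 10 dB above threshold.
That puts the output at 8 dBu.

8 dBu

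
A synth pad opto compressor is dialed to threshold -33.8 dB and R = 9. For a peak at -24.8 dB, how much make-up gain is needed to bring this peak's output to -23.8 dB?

Without make-up, output = threshold + overshoot/9 = -33.8 + 1 = -32.8 dB.
Gap to target: 9 dB.

9 dB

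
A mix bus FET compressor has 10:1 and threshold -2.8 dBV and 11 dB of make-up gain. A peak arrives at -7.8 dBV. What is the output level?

3.2 dBV

-7.8 dBV is 5 dB below the -2.8 dBV threshold, so no gain reduction is applied.
Make-up gain adds 11 dB: -7.8 + 11 = 3.2 dBV.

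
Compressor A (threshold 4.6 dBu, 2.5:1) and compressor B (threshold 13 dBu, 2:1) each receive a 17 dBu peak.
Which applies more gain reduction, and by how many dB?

A, by 5.44 dB

A: 12.4 dB over, compressed to 4.96 dB over, so 7.44 dB of GR.
B: 4 dB over, compressed to 2 dB over, so 2 dB of GR.
A reduces 5.44 dB more.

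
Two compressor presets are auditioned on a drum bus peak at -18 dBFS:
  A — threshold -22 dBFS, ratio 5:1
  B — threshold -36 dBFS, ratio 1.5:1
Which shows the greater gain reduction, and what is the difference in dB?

A: 4 dB over, compressed to 0.8 dB over, so 3.2 dB of GR.
B: 18 dB over, compressed to 12 dB over, so 6 dB of GR.
B applies 2.8 dB more gain reduction.

B, by 2.8 dB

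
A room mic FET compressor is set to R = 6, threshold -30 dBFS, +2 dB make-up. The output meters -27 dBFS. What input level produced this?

-24 dBFS

Remove make-up: -27 − 2 = -29 dBFS.
Post-compression overshoot = -29 − (-30) = 1 dB.
Undo the ratio: input overshoot = 1 × 6 = 6 dB, giving input = -24 dBFS.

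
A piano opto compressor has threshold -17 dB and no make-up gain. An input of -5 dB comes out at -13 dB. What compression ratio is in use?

3:1

Input overshoot = -5 − (-17) = 12 dB; output overshoot = -13 − (-17) = 4 dB.
Ratio = 12 / 4 = 3.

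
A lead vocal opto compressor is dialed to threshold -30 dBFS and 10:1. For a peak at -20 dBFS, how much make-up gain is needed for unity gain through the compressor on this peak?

9 dB

The peak compresses to -30 + 10/10 = -29 dBFS.
To reach -20 dBFS requires -20 − (-29) = 9 dB of make-up.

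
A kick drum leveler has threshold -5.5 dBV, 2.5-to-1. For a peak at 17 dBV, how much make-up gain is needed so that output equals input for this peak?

13.5 dB

Overshoot 22.5 dB → 22.5/2.5 = 9 dB after compression, so the compressed level is -5.5 + 9 = 3.5 dBV.
Make-up = target − compressed = 17 − 3.5 = 13.5 dB.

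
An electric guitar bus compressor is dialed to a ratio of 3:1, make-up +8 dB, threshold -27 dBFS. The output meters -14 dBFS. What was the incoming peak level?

Before make-up, the level was -14 − 8 = -22 dBFS.
Post-compression overshoot = -22 − (-27) = 5 dB.
Undo the ratio: input overshoot = 5 × 3 = 15 dB, giving input = -12 dBFS.

-12 dBFS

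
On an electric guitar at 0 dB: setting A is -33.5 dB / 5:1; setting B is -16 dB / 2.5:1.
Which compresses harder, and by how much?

A: 33.5 dB over, compressed to 6.7 dB over, so 26.8 dB of GR.
B: 16 dB over, compressed to 6.4 dB over, so 9.6 dB of GR.
A reduces 17.2 dB more.

A, by 17.2 dB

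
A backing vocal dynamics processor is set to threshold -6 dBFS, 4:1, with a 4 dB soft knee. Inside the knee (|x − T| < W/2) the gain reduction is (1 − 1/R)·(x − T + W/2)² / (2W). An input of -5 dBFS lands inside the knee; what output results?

-5.84375 dBFS

x − T + W/2 = -5 − (-6) + 2 = 3.
GR = (1 − 1/4) × 3² / 8 = 0.75 × 9 / 8 = 0.84375 dB.
Output = -5 − 0.84375 = -5.84375 dBFS.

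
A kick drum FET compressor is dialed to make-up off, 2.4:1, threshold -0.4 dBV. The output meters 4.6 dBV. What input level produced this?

11.6 dBV

The compressed level sits 4.6 − (-0.4) = 5 dB over threshold.
Input overshoot = R × output overshoot = 12 dB → input = -0.4 + 12 = 11.6 dBV.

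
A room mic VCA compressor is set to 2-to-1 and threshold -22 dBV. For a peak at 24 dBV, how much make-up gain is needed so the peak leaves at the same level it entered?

23 dB

The peak compresses to -22 + 46/2 = 1 dBV.
To reach 24 dBV requires 24 − 1 = 23 dB of make-up.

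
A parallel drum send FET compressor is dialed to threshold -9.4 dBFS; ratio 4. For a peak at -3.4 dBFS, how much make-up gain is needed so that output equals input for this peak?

Overshoot 6 dB → 6/4 = 1.5 dB after compression, so the compressed level is -9.4 + 1.5 = -7.9 dBFS.
Make-up = target − compressed = -3.4 − (-7.9) = 4.5 dB.

4.5 dB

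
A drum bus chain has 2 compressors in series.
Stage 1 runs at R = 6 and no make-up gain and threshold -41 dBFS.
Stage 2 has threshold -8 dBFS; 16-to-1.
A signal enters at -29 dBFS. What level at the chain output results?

Stage 1: 12 dB above -41 dBFS, reduced 6:1 to 2 dB above → -39 dBFS.
Stage 2: -39 dBFS ≤ -8 dBFS, so stage 2 doesn't engage; output -39 dBFS.

-39 dBFS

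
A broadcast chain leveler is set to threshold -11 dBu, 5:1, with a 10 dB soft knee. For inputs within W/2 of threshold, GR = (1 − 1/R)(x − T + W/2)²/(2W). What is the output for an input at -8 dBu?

x − T + W/2 = -8 − (-11) + 5 = 8.
GR = (1 − 1/5) × 8² / 20 = 0.8 × 64 / 20 = 2.56 dB.
Output = -8 − 2.56 = -10.56 dBu.

-10.56 dBu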